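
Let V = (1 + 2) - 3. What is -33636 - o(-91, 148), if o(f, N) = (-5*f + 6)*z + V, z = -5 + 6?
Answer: -34097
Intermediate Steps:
V = 0 (V = 3 - 3 = 0)
z = 1
o(f, N) = 6 - 5*f (o(f, N) = (-5*f + 6)*1 + 0 = (6 - 5*f)*1 + 0 = (6 - 5*f) + 0 = 6 - 5*f)
-33636 - o(-91, 148) = -33636 - (6 - 5*(-91)) = -33636 - (6 + 455) = -33636 - 1*461 = -33636 - 461 = -34097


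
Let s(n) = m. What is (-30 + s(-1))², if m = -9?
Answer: 1521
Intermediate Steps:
s(n) = -9
(-30 + s(-1))² = (-30 - 9)² = (-39)² = 1521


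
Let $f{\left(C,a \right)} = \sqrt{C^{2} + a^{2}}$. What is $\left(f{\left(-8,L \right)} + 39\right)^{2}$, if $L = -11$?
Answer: $\left(39 + \sqrt{185}\right)^{2} \approx 2766.9$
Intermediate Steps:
$\left(f{\left(-8,L \right)} + 39\right)^{2} = \left(\sqrt{\left(-8\right)^{2} + \left(-11\right)^{2}} + 39\right)^{2} = \left(\sqrt{64 + 121} + 39\right)^{2} = \left(\sqrt{185} + 39\right)^{2} = \left(39 + \sqrt{185}\right)^{2}$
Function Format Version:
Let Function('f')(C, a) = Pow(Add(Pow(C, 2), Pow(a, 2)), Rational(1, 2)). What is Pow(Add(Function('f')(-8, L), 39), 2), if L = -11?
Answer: Pow(Add(39, Pow(185, Rational(1, 2))), 2) ≈ 2766.9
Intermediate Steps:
Pow(Add(Function('f')(-8, L), 39), 2) = Pow(Add(Pow(Add(Pow(-8, 2), Pow(-11, 2)), Rational(1, 2)), 39), 2) = Pow(Add(Pow(Add(64, 121), Rational(1, 2)), 39), 2) = Pow(Add(Pow(185, Rational(1, 2)), 39), 2) = Pow(Add(39, Pow(185, Rational(1, 2))), 2)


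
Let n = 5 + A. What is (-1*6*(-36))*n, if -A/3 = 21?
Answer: -12528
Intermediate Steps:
A = -63 (A = -3*21 = -63)
n = -58 (n = 5 - 63 = -58)
(-1*6*(-36))*n = (-1*6*(-36))*(-58) = -6*(-36)*(-58) = 216*(-58) = -12528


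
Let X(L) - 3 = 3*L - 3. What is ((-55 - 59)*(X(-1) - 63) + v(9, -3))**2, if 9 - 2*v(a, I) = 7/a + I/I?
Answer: 18359437009/324 ≈ 5.6665e+7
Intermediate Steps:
X(L) = 3*L (X(L) = 3 + (3*L - 3) = 3 + (-3 + 3*L) = 3*L)
v(a, I) = 4 - 7/(2*a) (v(a, I) = 9/2 - (7/a + I/I)/2 = 9/2 - (7/a + 1)/2 = 9/2 - (1 + 7/a)/2 = 9/2 + (-1/2 - 7/(2*a)) = 4 - 7/(2*a))
((-55 - 59)*(X(-1) - 63) + v(9, -3))**2 = ((-55 - 59)*(3*(-1) - 63) + (4 - 7/2/9))**2 = (-114*(-3 - 63) + (4 - 7/2*1/9))**2 = (-114*(-66) + (4 - 7/18))**2 = (7524 + 65/18)**2 = (135497/18)**2 = 18359437009/324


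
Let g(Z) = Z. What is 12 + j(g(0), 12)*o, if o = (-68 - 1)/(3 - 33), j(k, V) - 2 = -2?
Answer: 12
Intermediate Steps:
j(k, V) = 0 (j(k, V) = 2 - 2 = 0)
o = 23/10 (o = -69/(-30) = -69*(-1/30) = 23/10 ≈ 2.3000)
12 + j(g(0), 12)*o = 12 + 0*(23/10) = 12 + 0 = 12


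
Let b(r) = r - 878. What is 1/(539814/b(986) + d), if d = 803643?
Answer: 18/14555543 ≈ 1.2366e-6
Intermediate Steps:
b(r) = -878 + r
1/(539814/b(986) + d) = 1/(539814/(-878 + 986) + 803643) = 1/(539814/108 + 803643) = 1/(539814*(1/108) + 803643) = 1/(89969/18 + 803643) = 1/(14555543/18) = 18/14555543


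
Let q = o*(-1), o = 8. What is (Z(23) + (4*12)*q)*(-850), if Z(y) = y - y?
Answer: 326400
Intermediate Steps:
Z(y) = 0
q = -8 (q = 8*(-1) = -8)
(Z(23) + (4*12)*q)*(-850) = (0 + (4*12)*(-8))*(-850) = (0 + 48*(-8))*(-850) = (0 - 384)*(-850) = -384*(-850) = 326400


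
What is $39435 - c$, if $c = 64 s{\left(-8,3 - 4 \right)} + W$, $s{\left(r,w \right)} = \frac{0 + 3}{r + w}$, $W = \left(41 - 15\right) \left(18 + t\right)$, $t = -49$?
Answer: $\frac{120787}{3} \approx 40262.0$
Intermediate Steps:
$W = -806$ ($W = \left(41 - 15\right) \left(18 - 49\right) = 26 \left(-31\right) = -806$)
$s{\left(r,w \right)} = \frac{3}{r + w}$
$c = - \frac{2482}{3}$ ($c = 64 \frac{3}{-8 + \left(3 - 4\right)} - 806 = 64 \frac{3}{-8 - 1} - 806 = 64 \frac{3}{-9} - 806 = 64 \cdot 3 \left(- \frac{1}{9}\right) - 806 = 64 \left(- \frac{1}{3}\right) - 806 = - \frac{64}{3} - 806 = - \frac{2482}{3} \approx -827.33$)
$39435 - c = 39435 - - \frac{2482}{3} = 39435 + \frac{2482}{3} = \frac{120787}{3}$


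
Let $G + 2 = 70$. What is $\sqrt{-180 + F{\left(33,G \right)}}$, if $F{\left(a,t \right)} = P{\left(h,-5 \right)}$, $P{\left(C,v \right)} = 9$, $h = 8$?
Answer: $3 i \sqrt{19} \approx 13.077 i$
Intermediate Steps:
$G = 68$ ($G = -2 + 70 = 68$)
$F{\left(a,t \right)} = 9$
$\sqrt{-180 + F{\left(33,G \right)}} = \sqrt{-180 + 9} = \sqrt{-171} = 3 i \sqrt{19}$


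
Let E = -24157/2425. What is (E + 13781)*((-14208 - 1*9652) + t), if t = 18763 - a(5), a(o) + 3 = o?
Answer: -170279922032/2425 ≈ -7.0218e+7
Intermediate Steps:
E = -24157/2425 (E = -24157*1/2425 = -24157/2425 ≈ -9.9617)
a(o) = -3 + o
t = 18761 (t = 18763 - (-3 + 5) = 18763 - 1*2 = 18763 - 2 = 18761)
(E + 13781)*((-14208 - 1*9652) + t) = (-24157/2425 + 13781)*((-14208 - 1*9652) + 18761) = 33394768*((-14208 - 9652) + 18761)/2425 = 33394768*(-23860 + 18761)/2425 = (33394768/2425)*(-5099) = -170279922032/2425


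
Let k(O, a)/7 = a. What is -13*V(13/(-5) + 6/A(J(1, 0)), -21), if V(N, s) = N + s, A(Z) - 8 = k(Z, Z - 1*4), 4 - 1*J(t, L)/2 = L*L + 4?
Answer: 3107/10 ≈ 310.70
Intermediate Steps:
k(O, a) = 7*a
J(t, L) = -2*L² (J(t, L) = 8 - 2*(L*L + 4) = 8 - 2*(L² + 4) = 8 - 2*(4 + L²) = 8 + (-8 - 2*L²) = -2*L²)
A(Z) = -20 + 7*Z (A(Z) = 8 + 7*(Z - 1*4) = 8 + 7*(Z - 4) = 8 + 7*(-4 + Z) = 8 + (-28 + 7*Z) = -20 + 7*Z)
-13*V(13/(-5) + 6/A(J(1, 0)), -21) = -13*((13/(-5) + 6/(-20 + 7*(-2*0²))) - 21) = -13*((13*(-⅕) + 6/(-20 + 7*(-2*0))) - 21) = -13*((-13/5 + 6/(-20 + 7*0)) - 21) = -13*((-13/5 + 6/(-20 + 0)) - 21) = -13*((-13/5 + 6/(-20)) - 21) = -13*((-13/5 + 6*(-1/20)) - 21) = -13*((-13/5 - 3/10) - 21) = -13*(-29/10 - 21) = -13*(-239/10) = 3107/10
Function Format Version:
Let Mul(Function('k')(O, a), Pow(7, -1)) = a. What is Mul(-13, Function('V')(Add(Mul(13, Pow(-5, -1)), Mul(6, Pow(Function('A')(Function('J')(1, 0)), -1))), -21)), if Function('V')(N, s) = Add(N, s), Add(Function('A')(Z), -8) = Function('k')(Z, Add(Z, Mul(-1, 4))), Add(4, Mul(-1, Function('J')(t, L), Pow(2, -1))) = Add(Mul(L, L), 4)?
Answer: Rational(3107, 10) ≈ 310.70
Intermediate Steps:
Function('k')(O, a) = Mul(7, a)
Function('J')(t, L) = Mul(-2, Pow(L, 2)) (Function('J')(t, L) = Add(8, Mul(-2, Add(Mul(L, L), 4))) = Add(8, Mul(-2, Add(Pow(L, 2), 4))) = Add(8, Mul(-2, Add(4, Pow(L, 2)))) = Add(8, Add(-8, Mul(-2, Pow(L, 2)))) = Mul(-2, Pow(L, 2)))
Function('A')(Z) = Add(-20, Mul(7, Z)) (Function('A')(Z) = Add(8, Mul(7, Add(Z, Mul(-1, 4)))) = Add(8, Mul(7, Add(Z, -4))) = Add(8, Mul(7, Add(-4, Z))) = Add(8, Add(-28, Mul(7, Z))) = Add(-20, Mul(7, Z)))
Mul(-13, Function('V')(Add(Mul(13, Pow(-5, -1)), Mul(6, Pow(Function('A')(Function('J')(1, 0)), -1))), -21)) = Mul(-13, Add(Add(Mul(13, Pow(-5, -1)), Mul(6, Pow(Add(-20, Mul(7, Mul(-2, Pow(0, 2)))), -1))), -21)) = Mul(-13, Add(Add(Mul(13, Rational(-1, 5)), Mul(6, Pow(Add(-20, Mul(7, Mul(-2, 0))), -1))), -21)) = Mul(-13, Add(Add(Rational(-13, 5), Mul(6, Pow(Add(-20, Mul(7, 0)), -1))), -21)) = Mul(-13, Add(Add(Rational(-13, 5), Mul(6, Pow(Add(-20, 0), -1))), -21)) = Mul(-13, Add(Add(Rational(-13, 5), Mul(6, Pow(-20, -1))), -21)) = Mul(-13, Add(Add(Rational(-13, 5), Mul(6, Rational(-1, 20))), -21)) = Mul(-13, Add(Add(Rational(-13, 5), Rational(-3, 10)), -21)) = Mul(-13, Add(Rational(-29, 10), -21)) = Mul(-13, Rational(-239, 10)) = Rational(3107, 10)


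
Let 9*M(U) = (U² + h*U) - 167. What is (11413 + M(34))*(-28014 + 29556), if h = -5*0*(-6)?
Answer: 53304884/3 ≈ 1.7768e+7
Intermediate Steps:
h = 0 (h = 0*(-6) = 0)
M(U) = -167/9 + U²/9 (M(U) = ((U² + 0*U) - 167)/9 = ((U² + 0) - 167)/9 = (U² - 167)/9 = (-167 + U²)/9 = -167/9 + U²/9)
(11413 + M(34))*(-28014 + 29556) = (11413 + (-167/9 + (⅑)*34²))*(-28014 + 29556) = (11413 + (-167/9 + (⅑)*1156))*1542 = (11413 + (-167/9 + 1156/9))*1542 = (11413 + 989/9)*1542 = (103706/9)*1542 = 53304884/3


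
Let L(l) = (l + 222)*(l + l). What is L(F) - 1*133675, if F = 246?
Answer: 96581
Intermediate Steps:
L(l) = 2*l*(222 + l) (L(l) = (222 + l)*(2*l) = 2*l*(222 + l))
L(F) - 1*133675 = 2*246*(222 + 246) - 1*133675 = 2*246*468 - 133675 = 230256 - 133675 = 96581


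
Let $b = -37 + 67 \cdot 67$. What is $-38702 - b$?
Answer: $-43154$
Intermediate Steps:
$b = 4452$ ($b = -37 + 4489 = 4452$)
$-38702 - b = -38702 - 4452 = -43154$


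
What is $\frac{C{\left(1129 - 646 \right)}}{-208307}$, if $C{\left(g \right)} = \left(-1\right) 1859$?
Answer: $\frac{169}{18937} \approx 0.0089243$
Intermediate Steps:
$C{\left(g \right)} = -1859$
$\frac{C{\left(1129 - 646 \right)}}{-208307} = - \frac{1859}{-208307} = \left(-1859\right) \left(- \frac{1}{208307}\right) = \frac{169}{18937}$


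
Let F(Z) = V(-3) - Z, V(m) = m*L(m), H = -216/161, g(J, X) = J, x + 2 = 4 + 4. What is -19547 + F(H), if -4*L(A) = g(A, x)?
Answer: -12588853/644 ≈ -19548.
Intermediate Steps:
x = 6 (x = -2 + (4 + 4) = -2 + 8 = 6)
H = -216/161 (H = -216*1/161 = -216/161 ≈ -1.3416)
L(A) = -A/4
V(m) = -m²/4 (V(m) = m*(-m/4) = -m²/4)
F(Z) = -9/4 - Z (F(Z) = -¼*(-3)² - Z = -¼*9 - Z = -9/4 - Z)
-19547 + F(H) = -19547 + (-9/4 - 1*(-216/161)) = -19547 + (-9/4 + 216/161) = -19547 - 585/644 = -12588853/644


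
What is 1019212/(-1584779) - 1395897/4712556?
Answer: -2338427292545/2489453261708 ≈ -0.93933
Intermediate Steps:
1019212/(-1584779) - 1395897/4712556 = 1019212*(-1/1584779) - 1395897*1/4712556 = -1019212/1584779 - 465299/1570852 = -2338427292545/2489453261708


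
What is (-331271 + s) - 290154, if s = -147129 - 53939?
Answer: -822493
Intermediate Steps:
s = -201068
(-331271 + s) - 290154 = (-331271 - 201068) - 290154 = -532339 - 290154 = -822493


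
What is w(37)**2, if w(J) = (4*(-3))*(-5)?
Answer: 3600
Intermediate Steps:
w(J) = 60 (w(J) = -12*(-5) = 60)
w(37)**2 = 60**2 = 3600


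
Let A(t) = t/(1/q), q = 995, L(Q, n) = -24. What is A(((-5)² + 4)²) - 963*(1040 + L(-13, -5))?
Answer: -141613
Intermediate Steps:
A(t) = 995*t (A(t) = t/(1/995) = t*995 = 995*t)
A(((-5)² + 4)²) - 963*(1040 + L(-13, -5)) = 995*((-5)² + 4)² - 963*(1040 - 24) = 995*(25 + 4)² - 963*1016 = 995*29² - 978408 = 995*841 - 978408 = 836795 - 978408 = -141613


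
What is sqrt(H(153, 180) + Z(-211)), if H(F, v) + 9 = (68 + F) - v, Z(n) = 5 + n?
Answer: I*sqrt(174) ≈ 13.191*I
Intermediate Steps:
H(F, v) = 59 + F - v (H(F, v) = -9 + ((68 + F) - v) = -9 + (68 + F - v) = 59 + F - v)
sqrt(H(153, 180) + Z(-211)) = sqrt((59 + 153 - 1*180) + (5 - 211)) = sqrt((59 + 153 - 180) - 206) = sqrt(32 - 206) = sqrt(-174) = I*sqrt(174)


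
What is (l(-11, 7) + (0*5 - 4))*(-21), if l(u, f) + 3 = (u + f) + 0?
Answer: 231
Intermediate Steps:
l(u, f) = -3 + f + u (l(u, f) = -3 + ((u + f) + 0) = -3 + ((f + u) + 0) = -3 + (f + u) = -3 + f + u)
(l(-11, 7) + (0*5 - 4))*(-21) = ((-3 + 7 - 11) + (0*5 - 4))*(-21) = (-7 + (0 - 4))*(-21) = (-7 - 4)*(-21) = -11*(-21) = 231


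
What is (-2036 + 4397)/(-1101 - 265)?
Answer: -2361/1366 ≈ -1.7284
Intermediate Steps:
(-2036 + 4397)/(-1101 - 265) = 2361/(-1366) = 2361*(-1/1366) = -2361/1366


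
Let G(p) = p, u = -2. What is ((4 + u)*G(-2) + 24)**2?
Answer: 400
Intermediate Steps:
((4 + u)*G(-2) + 24)**2 = ((4 - 2)*(-2) + 24)**2 = (2*(-2) + 24)**2 = (-4 + 24)**2 = 20**2 = 400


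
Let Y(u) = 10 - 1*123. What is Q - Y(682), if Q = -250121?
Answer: -250008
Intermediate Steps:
Y(u) = -113 (Y(u) = 10 - 123 = -113)
Q - Y(682) = -250121 - 1*(-113) = -250121 + 113 = -250008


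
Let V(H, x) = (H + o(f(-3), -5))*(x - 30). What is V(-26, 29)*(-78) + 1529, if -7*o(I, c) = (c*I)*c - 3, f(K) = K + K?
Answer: 8441/7 ≈ 1205.9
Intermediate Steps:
f(K) = 2*K
o(I, c) = 3/7 - I*c²/7 (o(I, c) = -((c*I)*c - 3)/7 = -((I*c)*c - 3)/7 = -(I*c² - 3)/7 = -(-3 + I*c²)/7 = 3/7 - I*c²/7)
V(H, x) = (-30 + x)*(153/7 + H) (V(H, x) = (H + (3/7 - ⅐*2*(-3)*(-5)²))*(x - 30) = (H + (3/7 - ⅐*(-6)*25))*(-30 + x) = (H + (3/7 + 150/7))*(-30 + x) = (H + 153/7)*(-30 + x) = (153/7 + H)*(-30 + x) = (-30 + x)*(153/7 + H))
V(-26, 29)*(-78) + 1529 = (-4590/7 - 30*(-26) + (153/7)*29 - 26*29)*(-78) + 1529 = (-4590/7 + 780 + 4437/7 - 754)*(-78) + 1529 = (29/7)*(-78) + 1529 = -2262/7 + 1529 = 8441/7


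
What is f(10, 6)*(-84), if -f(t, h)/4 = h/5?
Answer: 2016/5 ≈ 403.20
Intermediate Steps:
f(t, h) = -4*h/5
f(10, 6)*(-84) = -⅘*6*(-84) = -24/5*(-84) = 2016/5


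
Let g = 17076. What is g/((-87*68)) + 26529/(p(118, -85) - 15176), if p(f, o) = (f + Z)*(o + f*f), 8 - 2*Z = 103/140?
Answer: -94424600647/32894758957 ≈ -2.8705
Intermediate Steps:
Z = 1017/280 (Z = 4 - 103/(2*140) = 4 - ½*103/140 = 4 - 103/280 = 1017/280 ≈ 3.6321)
p(f, o) = (1017/280 + f)*(o + f²) (p(f, o) = (f + 1017/280)*(o + f*f) = (1017/280 + f)*(o + f²))
g/((-87*68)) + 26529/(p(118, -85) - 15176) = 17076/((-87*68)) + 26529/((118³ + (1017/280)*(-85) + (1017/280)*118² + 118*(-85)) - 15176) = 17076/(-5916) + 26529/((1643032 - 17289/56 + (1017/280)*13924 - 10030) - 15176) = 17076*(-1/5916) + 26529/((1643032 - 17289/56 + 3540177/70 - 10030) - 15176) = -1423/493 + 26529/(67330689/40 - 15176) = -1423/493 + 26529/(66723649/40) = -1423/493 + 26529*(40/66723649) = -1423/493 + 1061160/66723649 = -94424600647/32894758957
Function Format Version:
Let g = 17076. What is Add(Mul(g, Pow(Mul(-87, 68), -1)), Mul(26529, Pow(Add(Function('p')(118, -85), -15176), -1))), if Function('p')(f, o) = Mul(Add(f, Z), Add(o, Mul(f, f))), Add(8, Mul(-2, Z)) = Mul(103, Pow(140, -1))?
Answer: Rational(-94424600647, 32894758957) ≈ -2.8705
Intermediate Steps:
Z = Rational(1017, 280) (Z = Add(4, Mul(Rational(-1, 2), Mul(103, Pow(140, -1)))) = Add(4, Mul(Rational(-1, 2), Mul(103, Rational(1, 140)))) = Add(4, Mul(Rational(-1, 2), Rational(103, 140))) = Add(4, Rational(-103, 280)) = Rational(1017, 280) ≈ 3.6321)
Function('p')(f, o) = Mul(Add(Rational(1017, 280), f), Add(o, Pow(f, 2))) (Function('p')(f, o) = Mul(Add(f, Rational(1017, 280)), Add(o, Mul(f, f))) = Mul(Add(Rational(1017, 280), f), Add(o, Pow(f, 2))))
Add(Mul(g, Pow(Mul(-87, 68), -1)), Mul(26529, Pow(Add(Function('p')(118, -85), -15176), -1))) = Add(Mul(17076, Pow(Mul(-87, 68), -1)), Mul(26529, Pow(Add(Add(Pow(118, 3), Mul(Rational(1017, 280), -85), Mul(Rational(1017, 280), Pow(118, 2)), Mul(118, -85)), -15176), -1))) = Add(Mul(17076, Pow(-5916, -1)), Mul(26529, Pow(Add(Add(1643032, Rational(-17289, 56), Mul(Rational(1017, 280), 13924), -10030), -15176), -1))) = Add(Mul(17076, Rational(-1, 5916)), Mul(26529, Pow(Add(Add(1643032, Rational(-17289, 56), Rational(3540177, 70), -10030), -15176), -1))) = Add(Rational(-1423, 493), Mul(26529, Pow(Add(Rational(67330689, 40), -15176), -1))) = Add(Rational(-1423, 493), Mul(26529, Pow(Rational(66723649, 40), -1))) = Add(Rational(-1423, 493), Mul(26529, Rational(40, 66723649))) = Add(Rational(-1423, 493), Rational(1061160, 66723649)) = Rational(-94424600647, 32894758957)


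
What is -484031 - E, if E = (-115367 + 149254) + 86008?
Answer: -603926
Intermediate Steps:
E = 119895 (E = 33887 + 86008 = 119895)
-484031 - E = -484031 - 1*119895 = -484031 - 119895 = -603926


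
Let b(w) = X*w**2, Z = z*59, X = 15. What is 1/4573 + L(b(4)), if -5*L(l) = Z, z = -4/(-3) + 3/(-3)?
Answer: -269792/68595 ≈ -3.9331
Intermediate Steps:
z = 1/3 (z = -4*(-1/3) + 3*(-1/3) = 4/3 - 1 = 1/3 ≈ 0.33333)
Z = 59/3 (Z = (1/3)*59 = 59/3 ≈ 19.667)
b(w) = 15*w**2
L(l) = -59/15 (L(l) = -1/5*59/3 = -59/15)
1/4573 + L(b(4)) = 1/4573 - 59/15 = -269792/68595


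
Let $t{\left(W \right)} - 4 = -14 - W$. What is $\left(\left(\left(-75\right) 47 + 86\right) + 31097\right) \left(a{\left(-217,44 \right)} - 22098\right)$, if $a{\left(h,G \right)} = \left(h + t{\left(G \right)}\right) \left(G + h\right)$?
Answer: $685503530$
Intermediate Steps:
$t{\left(W \right)} = -10 - W$ ($t{\left(W \right)} = 4 - \left(14 + W\right) = -10 - W$)
$a{\left(h,G \right)} = \left(G + h\right) \left(-10 + h - G\right)$ ($a{\left(h,G \right)} = \left(h - \left(10 + G\right)\right) \left(G + h\right) = \left(-10 + h - G\right) \left(G + h\right) = \left(G + h\right) \left(-10 + h - G\right)$)
$\left(\left(\left(-75\right) 47 + 86\right) + 31097\right) \left(a{\left(-217,44 \right)} - 22098\right) = \left(\left(\left(-75\right) 47 + 86\right) + 31097\right) \left(\left(\left(-217\right)^{2} - 44^{2} - 440 - -2170\right) - 22098\right) = \left(\left(-3525 + 86\right) + 31097\right) \left(\left(47089 - 1936 - 440 + 2170\right) - 22098\right) = \left(-3439 + 31097\right) \left(\left(47089 - 1936 - 440 + 2170\right) - 22098\right) = 27658 \left(46883 - 22098\right) = 27658 \cdot 24785 = 685503530$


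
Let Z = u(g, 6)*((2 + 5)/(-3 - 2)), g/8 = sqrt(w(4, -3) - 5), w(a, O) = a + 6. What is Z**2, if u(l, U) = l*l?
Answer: 200704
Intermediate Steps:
w(a, O) = 6 + a
g = 8*sqrt(5) (g = 8*sqrt((6 + 4) - 5) = 8*sqrt(10 - 5) = 8*sqrt(5) ≈ 17.889)
u(l, U) = l**2
Z = -448 (Z = (8*sqrt(5))**2*((2 + 5)/(-3 - 2)) = 320*(7/(-5)) = 320*(7*(-1/5)) = 320*(-7/5) = -448)
Z**2 = (-448)**2 = 200704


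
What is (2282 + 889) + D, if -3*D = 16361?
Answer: -6848/3 ≈ -2282.7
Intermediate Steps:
D = -16361/3 (D = -1/3*16361 = -16361/3 ≈ -5453.7)
(2282 + 889) + D = (2282 + 889) - 16361/3 = 3171 - 16361/3 = -6848/3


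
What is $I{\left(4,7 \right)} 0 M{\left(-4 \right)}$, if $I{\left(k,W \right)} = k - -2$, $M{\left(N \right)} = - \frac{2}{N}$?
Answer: $0$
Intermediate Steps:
$I{\left(k,W \right)} = 2 + k$ ($I{\left(k,W \right)} = k + 2 = 2 + k$)
$I{\left(4,7 \right)} 0 M{\left(-4 \right)} = \left(2 + 4\right) 0 \left(- \frac{2}{-4}\right) = 6 \cdot 0 \left(\left(-2\right) \left(- \frac{1}{4}\right)\right) = 0 \cdot \frac{1}{2} = 0$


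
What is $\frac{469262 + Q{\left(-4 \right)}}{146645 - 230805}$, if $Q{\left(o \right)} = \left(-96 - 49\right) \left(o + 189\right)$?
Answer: $- \frac{442437}{84160} \approx -5.2571$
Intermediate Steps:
$Q{\left(o \right)} = -27405 - 145 o$ ($Q{\left(o \right)} = - 145 \left(189 + o\right) = -27405 - 145 o$)
$\frac{469262 + Q{\left(-4 \right)}}{146645 - 230805} = \frac{469262 - 26825}{146645 - 230805} = \frac{469262 + \left(-27405 + 580\right)}{-84160} = \left(469262 - 26825\right) \left(- \frac{1}{84160}\right) = 442437 \left(- \frac{1}{84160}\right) = - \frac{442437}{84160}$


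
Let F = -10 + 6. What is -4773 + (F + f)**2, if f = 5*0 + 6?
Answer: -4769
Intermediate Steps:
f = 6 (f = 0 + 6 = 6)
F = -4
-4773 + (F + f)**2 = -4773 + (-4 + 6)**2 = -4773 + 2**2 = -4773 + 4 = -4769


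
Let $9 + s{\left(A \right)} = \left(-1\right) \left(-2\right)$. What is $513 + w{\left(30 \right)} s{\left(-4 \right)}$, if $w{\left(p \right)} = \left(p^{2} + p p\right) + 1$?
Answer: $-12094$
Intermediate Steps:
$w{\left(p \right)} = 1 + 2 p^{2}$ ($w{\left(p \right)} = \left(p^{2} + p^{2}\right) + 1 = 2 p^{2} + 1 = 1 + 2 p^{2}$)
$s{\left(A \right)} = -7$ ($s{\left(A \right)} = -9 - -2 = -9 + 2 = -7$)
$513 + w{\left(30 \right)} s{\left(-4 \right)} = 513 + \left(1 + 2 \cdot 30^{2}\right) \left(-7\right) = 513 + \left(1 + 2 \cdot 900\right) \left(-7\right) = 513 + \left(1 + 1800\right) \left(-7\right) = 513 + 1801 \left(-7\right) = 513 - 12607 = -12094$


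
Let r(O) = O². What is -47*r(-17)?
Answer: -13583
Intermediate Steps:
-47*r(-17) = -47*(-17)² = -47*289 = -13583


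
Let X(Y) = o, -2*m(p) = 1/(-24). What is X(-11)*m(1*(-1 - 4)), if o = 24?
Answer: ½ ≈ 0.50000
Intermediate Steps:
m(p) = 1/48 (m(p) = -½/(-24) = -½*(-1/24) = 1/48)
X(Y) = 24
X(-11)*m(1*(-1 - 4)) = 24*(1/48) = ½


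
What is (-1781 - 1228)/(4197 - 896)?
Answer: -3009/3301 ≈ -0.91154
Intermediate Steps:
(-1781 - 1228)/(4197 - 896) = -3009/3301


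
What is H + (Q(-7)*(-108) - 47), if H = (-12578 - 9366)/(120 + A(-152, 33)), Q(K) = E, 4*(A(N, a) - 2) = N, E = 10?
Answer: -29153/21 ≈ -1388.2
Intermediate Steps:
A(N, a) = 2 + N/4
Q(K) = 10
H = -5486/21 (H = (-12578 - 9366)/(120 + (2 + (¼)*(-152))) = -21944/(120 + (2 - 38)) = -21944/(120 - 36) = -21944/84 = -21944*1/84 = -5486/21 ≈ -261.24)
H + (Q(-7)*(-108) - 47) = -5486/21 + (10*(-108) - 47) = -5486/21 + (-1080 - 47) = -5486/21 - 1127 = -29153/21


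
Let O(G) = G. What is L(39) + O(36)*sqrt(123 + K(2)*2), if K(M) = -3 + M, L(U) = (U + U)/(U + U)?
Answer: 397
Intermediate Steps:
L(U) = 1 (L(U) = (2*U)/((2*U)) = (2*U)*(1/(2*U)) = 1)
L(39) + O(36)*sqrt(123 + K(2)*2) = 1 + 36*sqrt(123 + (-3 + 2)*2) = 1 + 36*sqrt(123 - 1*2) = 1 + 36*sqrt(123 - 2) = 1 + 36*sqrt(121) = 1 + 36*11 = 1 + 396 = 397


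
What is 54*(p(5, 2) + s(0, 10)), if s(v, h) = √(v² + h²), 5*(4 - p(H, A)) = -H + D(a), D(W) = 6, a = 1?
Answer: 3726/5 ≈ 745.20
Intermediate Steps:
p(H, A) = 14/5 + H/5 (p(H, A) = 4 - (-H + 6)/5 = 4 - (6 - H)/5 = 4 + (-6/5 + H/5) = 14/5 + H/5)
s(v, h) = √(h² + v²)
54*(p(5, 2) + s(0, 10)) = 54*((14/5 + (⅕)*5) + √(10² + 0²)) = 54*((14/5 + 1) + √(100 + 0)) = 54*(19/5 + √100) = 54*(19/5 + 10) = 54*(69/5) = 3726/5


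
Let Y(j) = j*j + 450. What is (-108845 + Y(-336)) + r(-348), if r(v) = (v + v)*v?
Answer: 246709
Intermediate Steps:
r(v) = 2*v**2 (r(v) = (2*v)*v = 2*v**2)
Y(j) = 450 + j**2 (Y(j) = j**2 + 450 = 450 + j**2)
(-108845 + Y(-336)) + r(-348) = (-108845 + (450 + (-336)**2)) + 2*(-348)**2 = (-108845 + (450 + 112896)) + 2*121104 = (-108845 + 113346) + 242208 = 4501 + 242208 = 246709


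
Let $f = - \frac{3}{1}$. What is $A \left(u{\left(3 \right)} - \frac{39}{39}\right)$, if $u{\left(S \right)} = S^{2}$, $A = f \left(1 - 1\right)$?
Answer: $0$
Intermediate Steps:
$f = -3$ ($f = \left(-3\right) 1 = -3$)
$A = 0$ ($A = - 3 \left(1 - 1\right) = \left(-3\right) 0 = 0$)
$A \left(u{\left(3 \right)} - \frac{39}{39}\right) = 0 \left(3^{2} - \frac{39}{39}\right) = 0 \left(9 - 1\right) = 0 \cdot 8 = 0$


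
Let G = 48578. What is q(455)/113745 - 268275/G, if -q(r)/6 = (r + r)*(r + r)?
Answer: -18125306045/368366974 ≈ -49.204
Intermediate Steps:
q(r) = -24*r² (q(r) = -6*(r + r)*(r + r) = -6*2*r*2*r = -24*r²)
q(455)/113745 - 268275/G = -24*455²/113745 - 268275/48578 = -24*207025*(1/113745) - 268275*1/48578 = -4968600*1/113745 - 268275/48578 = -331240/7583 - 268275/48578 = -18125306045/368366974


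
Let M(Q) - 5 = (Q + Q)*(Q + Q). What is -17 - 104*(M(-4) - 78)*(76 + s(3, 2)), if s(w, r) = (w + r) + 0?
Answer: 75799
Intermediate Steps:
s(w, r) = r + w (s(w, r) = (r + w) + 0 = r + w)
M(Q) = 5 + 4*Q² (M(Q) = 5 + (Q + Q)*(Q + Q) = 5 + (2*Q)*(2*Q) = 5 + 4*Q²)
-17 - 104*(M(-4) - 78)*(76 + s(3, 2)) = -17 - 104*((5 + 4*(-4)²) - 78)*(76 + (2 + 3)) = -17 - 104*((5 + 4*16) - 78)*(76 + 5) = -17 - 104*((5 + 64) - 78)*81 = -17 - 104*(69 - 78)*81 = -17 - (-936)*81 = -17 - 104*(-729) = -17 + 75816 = 75799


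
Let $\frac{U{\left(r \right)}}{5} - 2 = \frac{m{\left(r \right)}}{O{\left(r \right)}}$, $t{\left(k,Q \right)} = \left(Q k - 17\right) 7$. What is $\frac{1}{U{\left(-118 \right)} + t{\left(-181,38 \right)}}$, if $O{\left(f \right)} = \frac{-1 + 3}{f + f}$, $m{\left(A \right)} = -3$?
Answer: $- \frac{1}{46485} \approx -2.1512 \cdot 10^{-5}$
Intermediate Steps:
$t{\left(k,Q \right)} = -119 + 7 Q k$ ($t{\left(k,Q \right)} = \left(-17 + Q k\right) 7 = -119 + 7 Q k$)
$O{\left(f \right)} = \frac{1}{f}$ ($O{\left(f \right)} = \frac{2}{2 f} = 2 \frac{1}{2 f} = \frac{1}{f}$)
$U{\left(r \right)} = 10 - 15 r$ ($U{\left(r \right)} = 10 + 5 \left(- \frac{3}{\frac{1}{r}}\right) = 10 + 5 \left(- 3 r\right) = 10 - 15 r$)
$\frac{1}{U{\left(-118 \right)} + t{\left(-181,38 \right)}} = \frac{1}{\left(10 - -1770\right) + \left(-119 + 7 \cdot 38 \left(-181\right)\right)} = \frac{1}{\left(10 + 1770\right) - 48265} = \frac{1}{1780 - 48265} = \frac{1}{-46485} = - \frac{1}{46485}$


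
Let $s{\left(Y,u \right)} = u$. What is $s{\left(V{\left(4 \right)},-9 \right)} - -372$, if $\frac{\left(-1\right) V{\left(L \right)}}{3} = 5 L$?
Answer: $363$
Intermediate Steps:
$V{\left(L \right)} = - 15 L$ ($V{\left(L \right)} = - 3 \cdot 5 L = - 15 L$)
$s{\left(V{\left(4 \right)},-9 \right)} - -372 = -9 - -372 = -9 + 372 = 363$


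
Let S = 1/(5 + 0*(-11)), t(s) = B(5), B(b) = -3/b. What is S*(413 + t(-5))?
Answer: 2062/25 ≈ 82.480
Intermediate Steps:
t(s) = -⅗ (t(s) = -3/5 = -3*⅕ = -⅗)
S = ⅕ (S = 1/(5 + 0) = 1/5 = ⅕ ≈ 0.20000)
S*(413 + t(-5)) = (413 - ⅗)/5 = (⅕)*(2062/5) = 2062/25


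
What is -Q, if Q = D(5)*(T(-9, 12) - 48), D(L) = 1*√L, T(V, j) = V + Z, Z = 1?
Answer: 56*√5 ≈ 125.22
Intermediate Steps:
T(V, j) = 1 + V (T(V, j) = V + 1 = 1 + V)
D(L) = √L
Q = -56*√5 (Q = √5*((1 - 9) - 48) = √5*(-8 - 48) = √5*(-56) = -56*√5 ≈ -125.22)
-Q = -(-56)*√5 = 56*√5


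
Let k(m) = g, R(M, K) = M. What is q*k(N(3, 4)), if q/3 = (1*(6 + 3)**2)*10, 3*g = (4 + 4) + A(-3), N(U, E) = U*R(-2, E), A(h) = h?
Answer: 4050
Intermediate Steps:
N(U, E) = -2*U (N(U, E) = U*(-2) = -2*U)
g = 5/3 (g = ((4 + 4) - 3)/3 = (8 - 3)/3 = (1/3)*5 = 5/3 ≈ 1.6667)
k(m) = 5/3
q = 2430 (q = 3*((1*(6 + 3)**2)*10) = 3*((1*9**2)*10) = 3*((1*81)*10) = 3*(81*10) = 3*810 = 2430)
q*k(N(3, 4)) = 2430*(5/3) = 4050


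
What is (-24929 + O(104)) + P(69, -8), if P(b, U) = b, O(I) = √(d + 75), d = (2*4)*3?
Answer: -24860 + 3*√11 ≈ -24850.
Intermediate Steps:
d = 24 (d = 8*3 = 24)
O(I) = 3*√11 (O(I) = √(24 + 75) = √99 = 3*√11)
(-24929 + O(104)) + P(69, -8) = (-24929 + 3*√11) + 69 = -24860 + 3*√11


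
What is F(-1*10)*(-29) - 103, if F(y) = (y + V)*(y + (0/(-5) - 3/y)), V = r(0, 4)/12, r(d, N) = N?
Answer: -84667/30 ≈ -2822.2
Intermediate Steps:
V = ⅓ (V = 4/12 = 4*(1/12) = ⅓ ≈ 0.33333)
F(y) = (⅓ + y)*(y - 3/y) (F(y) = (y + ⅓)*(y + (0/(-5) - 3/y)) = (⅓ + y)*(y + (0*(-⅕) - 3/y)) = (⅓ + y)*(y + (0 - 3/y)) = (⅓ + y)*(y - 3/y))
F(-1*10)*(-29) - 103 = (-3 + (-1*10)² - 1/((-1*10)) + (-1*10)/3)*(-29) - 103 = (-3 + (-10)² - 1/(-10) + (⅓)*(-10))*(-29) - 103 = (-3 + 100 - 1*(-⅒) - 10/3)*(-29) - 103 = (-3 + 100 + ⅒ - 10/3)*(-29) - 103 = (2813/30)*(-29) - 103 = -81577/30 - 103 = -84667/30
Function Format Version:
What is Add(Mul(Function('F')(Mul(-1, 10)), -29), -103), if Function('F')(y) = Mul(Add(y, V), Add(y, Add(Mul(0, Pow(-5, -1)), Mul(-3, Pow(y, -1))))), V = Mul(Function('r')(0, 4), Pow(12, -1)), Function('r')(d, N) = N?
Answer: Rational(-84667, 30) ≈ -2822.2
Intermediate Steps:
V = Rational(1, 3) (V = Mul(4, Pow(12, -1)) = Mul(4, Rational(1, 12)) = Rational(1, 3) ≈ 0.33333)
Function('F')(y) = Mul(Add(Rational(1, 3), y), Add(y, Mul(-3, Pow(y, -1)))) (Function('F')(y) = Mul(Add(y, Rational(1, 3)), Add(y, Add(Mul(0, Pow(-5, -1)), Mul(-3, Pow(y, -1))))) = Mul(Add(Rational(1, 3), y), Add(y, Add(Mul(0, Rational(-1, 5)), Mul(-3, Pow(y, -1))))) = Mul(Add(Rational(1, 3), y), Add(y, Add(0, Mul(-3, Pow(y, -1))))) = Mul(Add(Rational(1, 3), y), Add(y, Mul(-3, Pow(y, -1)))))
Add(Mul(Function('F')(Mul(-1, 10)), -29), -103) = Add(Mul(Add(-3, Pow(Mul(-1, 10), 2), Mul(-1, Pow(Mul(-1, 10), -1)), Mul(Rational(1, 3), Mul(-1, 10))), -29), -103) = Add(Mul(Add(-3, Pow(-10, 2), Mul(-1, Pow(-10, -1)), Mul(Rational(1, 3), -10)), -29), -103) = Add(Mul(Add(-3, 100, Mul(-1, Rational(-1, 10)), Rational(-10, 3)), -29), -103) = Add(Mul(Add(-3, 100, Rational(1, 10), Rational(-10, 3)), -29), -103) = Add(Mul(Rational(2813, 30), -29), -103) = Add(Rational(-81577, 30), -103) = Rational(-84667, 30)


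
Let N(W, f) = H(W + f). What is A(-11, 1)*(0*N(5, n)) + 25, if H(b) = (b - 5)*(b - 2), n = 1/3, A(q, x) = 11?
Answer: 25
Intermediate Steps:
n = ⅓ ≈ 0.33333
H(b) = (-5 + b)*(-2 + b)
N(W, f) = 10 + (W + f)² - 7*W - 7*f (N(W, f) = 10 + (W + f)² - 7*(W + f) = 10 + (W + f)² + (-7*W - 7*f) = 10 + (W + f)² - 7*W - 7*f)
A(-11, 1)*(0*N(5, n)) + 25 = 11*(0*(10 + (5 + ⅓)² - 7*5 - 7*⅓)) + 25 = 11*(0*(10 + (16/3)² - 35 - 7/3)) + 25 = 11*(0*(10 + 256/9 - 35 - 7/3)) + 25 = 11*(0*(10/9)) + 25 = 11*0 + 25 = 0 + 25 = 25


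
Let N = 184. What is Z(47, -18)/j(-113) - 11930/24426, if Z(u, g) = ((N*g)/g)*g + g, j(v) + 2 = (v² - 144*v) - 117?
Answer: -106594510/176612193 ≈ -0.60355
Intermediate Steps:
j(v) = -119 + v² - 144*v (j(v) = -2 + ((v² - 144*v) - 117) = -2 + (-117 + v² - 144*v) = -119 + v² - 144*v)
Z(u, g) = 185*g (Z(u, g) = ((184*g)/g)*g + g = 184*g + g = 185*g)
Z(47, -18)/j(-113) - 11930/24426 = (185*(-18))/(-119 + (-113)² - 144*(-113)) - 11930/24426 = -3330/(-119 + 12769 + 16272) - 11930*1/24426 = -3330/28922 - 5965/12213 = -3330*1/28922 - 5965/12213 = -1665/14461 - 5965/12213 = -106594510/176612193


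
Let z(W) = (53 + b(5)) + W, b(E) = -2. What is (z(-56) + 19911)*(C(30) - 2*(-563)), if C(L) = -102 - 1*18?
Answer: 20025436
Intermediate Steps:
C(L) = -120 (C(L) = -102 - 18 = -120)
z(W) = 51 + W (z(W) = (53 - 2) + W = 51 + W)
(z(-56) + 19911)*(C(30) - 2*(-563)) = ((51 - 56) + 19911)*(-120 - 2*(-563)) = (-5 + 19911)*(-120 + 1126) = 19906*1006 = 20025436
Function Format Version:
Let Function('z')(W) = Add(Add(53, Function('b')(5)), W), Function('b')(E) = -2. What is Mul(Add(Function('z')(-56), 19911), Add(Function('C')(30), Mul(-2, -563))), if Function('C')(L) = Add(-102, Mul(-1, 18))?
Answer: 20025436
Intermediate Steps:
Function('C')(L) = -120 (Function('C')(L) = Add(-102, -18) = -120)
Function('z')(W) = Add(51, W) (Function('z')(W) = Add(Add(53, -2), W) = Add(51, W))
Mul(Add(Function('z')(-56), 19911), Add(Function('C')(30), Mul(-2, -563))) = Mul(Add(Add(51, -56), 19911), Add(-120, Mul(-2, -563))) = Mul(Add(-5, 19911), Add(-120, 1126)) = Mul(19906, 1006) = 20025436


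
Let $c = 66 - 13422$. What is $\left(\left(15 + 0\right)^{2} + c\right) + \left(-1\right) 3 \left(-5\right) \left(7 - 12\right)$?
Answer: $-13206$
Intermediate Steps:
$c = -13356$
$\left(\left(15 + 0\right)^{2} + c\right) + \left(-1\right) 3 \left(-5\right) \left(7 - 12\right) = \left(\left(15 + 0\right)^{2} - 13356\right) + \left(-1\right) 3 \left(-5\right) \left(7 - 12\right) = \left(15^{2} - 13356\right) + \left(-3\right) \left(-5\right) \left(7 - 12\right) = \left(225 - 13356\right) + 15 \left(-5\right) = -13131 - 75 = -13206$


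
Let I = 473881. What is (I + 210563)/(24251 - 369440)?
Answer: -228148/115063 ≈ -1.9828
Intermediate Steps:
(I + 210563)/(24251 - 369440) = (473881 + 210563)/(24251 - 369440) = 684444/(-345189) = 684444*(-1/345189) = -228148/115063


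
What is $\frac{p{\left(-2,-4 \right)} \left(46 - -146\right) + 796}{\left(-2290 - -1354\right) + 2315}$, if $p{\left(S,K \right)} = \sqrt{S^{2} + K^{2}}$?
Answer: $\frac{796}{1379} + \frac{384 \sqrt{5}}{1379} \approx 1.1999$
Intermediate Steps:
$p{\left(S,K \right)} = \sqrt{K^{2} + S^{2}}$
$\frac{p{\left(-2,-4 \right)} \left(46 - -146\right) + 796}{\left(-2290 - -1354\right) + 2315} = \frac{\sqrt{\left(-4\right)^{2} + \left(-2\right)^{2}} \left(46 - -146\right) + 796}{\left(-2290 - -1354\right) + 2315} = \frac{\sqrt{16 + 4} \left(46 + 146\right) + 796}{\left(-2290 + 1354\right) + 2315} = \frac{\sqrt{20} \cdot 192 + 796}{-936 + 2315} = \frac{2 \sqrt{5} \cdot 192 + 796}{1379} = \left(384 \sqrt{5} + 796\right) \frac{1}{1379} = \left(796 + 384 \sqrt{5}\right) \frac{1}{1379} = \frac{796}{1379} + \frac{384 \sqrt{5}}{1379}$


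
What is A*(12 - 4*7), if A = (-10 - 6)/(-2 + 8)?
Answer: 128/3 ≈ 42.667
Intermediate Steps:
A = -8/3 (A = -16/6 = -16*⅙ = -8/3 ≈ -2.6667)
A*(12 - 4*7) = -8*(12 - 4*7)/3 = -8*(12 - 28)/3 = -8/3*(-16) = 128/3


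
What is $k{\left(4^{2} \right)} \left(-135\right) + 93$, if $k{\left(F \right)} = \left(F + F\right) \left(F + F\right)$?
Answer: $-138147$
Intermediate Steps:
$k{\left(F \right)} = 4 F^{2}$ ($k{\left(F \right)} = 2 F 2 F = 4 F^{2}$)
$k{\left(4^{2} \right)} \left(-135\right) + 93 = 4 \left(4^{2}\right)^{2} \left(-135\right) + 93 = 4 \cdot 16^{2} \left(-135\right) + 93 = 4 \cdot 256 \left(-135\right) + 93 = 1024 \left(-135\right) + 93 = -138240 + 93 = -138147$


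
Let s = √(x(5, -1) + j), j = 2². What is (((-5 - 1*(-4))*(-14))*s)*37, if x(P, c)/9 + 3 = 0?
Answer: 518*I*√23 ≈ 2484.2*I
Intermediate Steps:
x(P, c) = -27 (x(P, c) = -27 + 9*0 = -27 + 0 = -27)
j = 4
s = I*√23 (s = √(-27 + 4) = √(-23) = I*√23 ≈ 4.7958*I)
(((-5 - 1*(-4))*(-14))*s)*37 = (((-5 - 1*(-4))*(-14))*(I*√23))*37 = (((-5 + 4)*(-14))*(I*√23))*37 = ((-1*(-14))*(I*√23))*37 = (14*(I*√23))*37 = (14*I*√23)*37 = 518*I*√23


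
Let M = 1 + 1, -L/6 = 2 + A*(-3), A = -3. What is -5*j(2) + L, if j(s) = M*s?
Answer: -86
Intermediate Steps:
L = -66 (L = -6*(2 - 3*(-3)) = -6*(2 + 9) = -6*11 = -66)
M = 2
j(s) = 2*s
-5*j(2) + L = -10*2 - 66 = -5*4 - 66 = -20 - 66 = -86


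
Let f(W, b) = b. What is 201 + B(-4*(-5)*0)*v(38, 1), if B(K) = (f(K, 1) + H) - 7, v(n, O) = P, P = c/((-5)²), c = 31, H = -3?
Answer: 4746/25 ≈ 189.84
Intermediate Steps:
P = 31/25 (P = 31/((-5)²) = 31/25 ≈ 1.2400)
v(n, O) = 31/25
B(K) = -9 (B(K) = (1 - 3) - 7 = -2 - 7 = -9)
201 + B(-4*(-5)*0)*v(38, 1) = 201 - 9*31/25 = 201 - 279/25 = 4746/25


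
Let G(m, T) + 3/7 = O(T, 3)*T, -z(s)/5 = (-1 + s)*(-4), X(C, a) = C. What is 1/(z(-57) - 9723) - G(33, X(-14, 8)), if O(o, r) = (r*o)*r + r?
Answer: -131151040/76181 ≈ -1721.6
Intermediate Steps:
O(o, r) = r + o*r² (O(o, r) = (o*r)*r + r = o*r² + r = r + o*r²)
z(s) = -20 + 20*s (z(s) = -5*(-1 + s)*(-4) = -5*(4 - 4*s) = -20 + 20*s)
G(m, T) = -3/7 + T*(3 + 9*T) (G(m, T) = -3/7 + (3*(1 + T*3))*T = -3/7 + (3*(1 + 3*T))*T = -3/7 + (3 + 9*T)*T = -3/7 + T*(3 + 9*T))
1/(z(-57) - 9723) - G(33, X(-14, 8)) = 1/((-20 + 20*(-57)) - 9723) - (-3/7 + 3*(-14)*(1 + 3*(-14))) = 1/((-20 - 1140) - 9723) - (-3/7 + 3*(-14)*(1 - 42)) = 1/(-1160 - 9723) - (-3/7 + 3*(-14)*(-41)) = 1/(-10883) - (-3/7 + 1722) = -1/10883 - 1*12051/7 = -1/10883 - 12051/7 = -131151040/76181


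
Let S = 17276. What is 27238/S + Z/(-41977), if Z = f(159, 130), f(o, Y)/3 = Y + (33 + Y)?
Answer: 564091961/362597326 ≈ 1.5557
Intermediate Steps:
f(o, Y) = 99 + 6*Y (f(o, Y) = 3*(Y + (33 + Y)) = 3*(33 + 2*Y) = 99 + 6*Y)
Z = 879 (Z = 99 + 6*130 = 99 + 780 = 879)
27238/S + Z/(-41977) = 27238/17276 + 879/(-41977) = 27238*(1/17276) + 879*(-1/41977) = 13619/8638 - 879/41977 = 564091961/362597326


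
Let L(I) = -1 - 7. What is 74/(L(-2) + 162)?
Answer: 37/77 ≈ 0.48052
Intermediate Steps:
L(I) = -8
74/(L(-2) + 162) = 74/(-8 + 162) = 74/154 = (1/154)*74 = 37/77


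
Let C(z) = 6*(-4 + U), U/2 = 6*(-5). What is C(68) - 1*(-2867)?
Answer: 2483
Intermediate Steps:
U = -60 (U = 2*(6*(-5)) = 2*(-30) = -60)
C(z) = -384 (C(z) = 6*(-4 - 60) = 6*(-64) = -384)
C(68) - 1*(-2867) = -384 - 1*(-2867) = -384 + 2867 = 2483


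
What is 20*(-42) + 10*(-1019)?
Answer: -11030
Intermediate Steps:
20*(-42) + 10*(-1019) = -840 - 10190 = -11030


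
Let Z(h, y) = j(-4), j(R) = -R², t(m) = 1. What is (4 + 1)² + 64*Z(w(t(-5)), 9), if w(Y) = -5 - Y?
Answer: -999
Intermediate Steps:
Z(h, y) = -16 (Z(h, y) = -1*(-4)² = -1*16 = -16)
(4 + 1)² + 64*Z(w(t(-5)), 9) = (4 + 1)² + 64*(-16) = 5² - 1024 = 25 - 1024 = -999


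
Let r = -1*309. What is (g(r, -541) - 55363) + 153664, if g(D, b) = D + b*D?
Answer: 265161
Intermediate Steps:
r = -309
g(D, b) = D + D*b
(g(r, -541) - 55363) + 153664 = (-309*(1 - 541) - 55363) + 153664 = (-309*(-540) - 55363) + 153664 = (166860 - 55363) + 153664 = 111497 + 153664 = 265161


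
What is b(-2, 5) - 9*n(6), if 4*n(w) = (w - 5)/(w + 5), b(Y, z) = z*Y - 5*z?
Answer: -1549/44 ≈ -35.205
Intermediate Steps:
b(Y, z) = -5*z + Y*z (b(Y, z) = Y*z - 5*z = -5*z + Y*z)
n(w) = (-5 + w)/(4*(5 + w)) (n(w) = ((w - 5)/(w + 5))/4 = ((-5 + w)/(5 + w))/4 = (-5 + w)/(4*(5 + w)))
b(-2, 5) - 9*n(6) = 5*(-5 - 2) - 9*(-5 + 6)/(4*(5 + 6)) = 5*(-7) - 9/(4*11) = -35 - 9/(4*11) = -35 - 9*1/44 = -35 - 9/44 = -1549/44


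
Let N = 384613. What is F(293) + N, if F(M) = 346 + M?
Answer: 385252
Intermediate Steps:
F(293) + N = (346 + 293) + 384613 = 639 + 384613 = 385252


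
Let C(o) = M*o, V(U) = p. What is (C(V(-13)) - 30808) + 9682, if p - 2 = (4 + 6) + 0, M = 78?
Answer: -20190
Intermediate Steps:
p = 12 (p = 2 + ((4 + 6) + 0) = 2 + (10 + 0) = 2 + 10 = 12)
V(U) = 12
C(o) = 78*o
(C(V(-13)) - 30808) + 9682 = (78*12 - 30808) + 9682 = (936 - 30808) + 9682 = -29872 + 9682 = -20190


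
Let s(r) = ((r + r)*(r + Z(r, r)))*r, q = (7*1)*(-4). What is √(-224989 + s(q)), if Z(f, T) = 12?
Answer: I*√250077 ≈ 500.08*I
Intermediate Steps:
q = -28 (q = 7*(-4) = -28)
s(r) = 2*r²*(12 + r) (s(r) = ((r + r)*(r + 12))*r = ((2*r)*(12 + r))*r = (2*r*(12 + r))*r = 2*r²*(12 + r))
√(-224989 + s(q)) = √(-224989 + 2*(-28)²*(12 - 28)) = √(-224989 + 2*784*(-16)) = √(-224989 - 25088) = √(-250077) = I*√250077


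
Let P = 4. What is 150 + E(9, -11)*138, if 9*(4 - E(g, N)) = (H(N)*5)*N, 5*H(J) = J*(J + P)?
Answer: 41068/3 ≈ 13689.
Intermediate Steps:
H(J) = J*(4 + J)/5 (H(J) = (J*(J + 4))/5 = (J*(4 + J))/5 = J*(4 + J)/5)
E(g, N) = 4 - N**2*(4 + N)/9 (E(g, N) = 4 - (N*(4 + N)/5)*5*N/9 = 4 - N*(4 + N)*N/9 = 4 - N**2*(4 + N)/9)
150 + E(9, -11)*138 = 150 + (4 - 1/9*(-11)**2*(4 - 11))*138 = 150 + (4 - 1/9*121*(-7))*138 = 150 + (4 + 847/9)*138 = 150 + (883/9)*138 = 150 + 40618/3 = 41068/3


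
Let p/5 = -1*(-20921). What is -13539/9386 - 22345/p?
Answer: -325195453/196364506 ≈ -1.6561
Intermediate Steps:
p = 104605 (p = 5*(-1*(-20921)) = 5*20921 = 104605)
-13539/9386 - 22345/p = -13539/9386 - 22345/104605 = -13539*1/9386 - 22345*1/104605 = -13539/9386 - 4469/20921 = -325195453/196364506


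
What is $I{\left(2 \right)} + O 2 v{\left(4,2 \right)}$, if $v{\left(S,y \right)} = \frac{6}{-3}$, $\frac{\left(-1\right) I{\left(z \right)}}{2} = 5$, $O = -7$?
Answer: $18$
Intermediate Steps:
$I{\left(z \right)} = -10$ ($I{\left(z \right)} = \left(-2\right) 5 = -10$)
$v{\left(S,y \right)} = -2$ ($v{\left(S,y \right)} = 6 \left(- \frac{1}{3}\right) = -2$)
$I{\left(2 \right)} + O 2 v{\left(4,2 \right)} = -10 + \left(-7\right) 2 \left(-2\right) = -10 - -28 = -10 + 28 = 18$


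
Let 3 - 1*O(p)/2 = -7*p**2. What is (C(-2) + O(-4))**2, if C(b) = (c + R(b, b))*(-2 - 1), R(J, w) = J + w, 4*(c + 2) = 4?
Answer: 60025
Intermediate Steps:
c = -1 (c = -2 + (1/4)*4 = -2 + 1 = -1)
O(p) = 6 + 14*p**2 (O(p) = 6 - (-14)*p**2 = 6 + 14*p**2)
C(b) = 3 - 6*b (C(b) = (-1 + (b + b))*(-2 - 1) = (-1 + 2*b)*(-3) = 3 - 6*b)
(C(-2) + O(-4))**2 = ((3 - 6*(-2)) + (6 + 14*(-4)**2))**2 = ((3 + 12) + (6 + 14*16))**2 = (15 + (6 + 224))**2 = (15 + 230)**2 = 245**2 = 60025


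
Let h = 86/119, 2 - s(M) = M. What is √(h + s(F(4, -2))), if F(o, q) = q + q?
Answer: 20*√238/119 ≈ 2.5928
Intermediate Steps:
F(o, q) = 2*q
s(M) = 2 - M
h = 86/119 (h = 86*(1/119) = 86/119 ≈ 0.72269)
√(h + s(F(4, -2))) = √(86/119 + (2 - 2*(-2))) = √(86/119 + (2 - 1*(-4))) = √(86/119 + (2 + 4)) = √(86/119 + 6) = √(800/119) = 20*√238/119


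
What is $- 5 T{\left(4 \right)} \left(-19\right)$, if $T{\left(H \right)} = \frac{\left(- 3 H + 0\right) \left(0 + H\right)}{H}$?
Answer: $-1140$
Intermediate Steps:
$T{\left(H \right)} = - 3 H$ ($T{\left(H \right)} = \frac{- 3 H H}{H} = \frac{\left(-3\right) H^{2}}{H} = - 3 H$)
$- 5 T{\left(4 \right)} \left(-19\right) = - 5 \left(\left(-3\right) 4\right) \left(-19\right) = \left(-5\right) \left(-12\right) \left(-19\right) = 60 \left(-19\right) = -1140$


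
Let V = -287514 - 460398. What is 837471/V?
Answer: -279157/249304 ≈ -1.1197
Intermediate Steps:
V = -747912
837471/V = 837471/(-747912) = 837471*(-1/747912) = -279157/249304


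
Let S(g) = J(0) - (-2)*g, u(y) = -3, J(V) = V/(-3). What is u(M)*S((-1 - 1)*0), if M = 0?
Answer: 0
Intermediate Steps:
J(V) = -V/3 (J(V) = V*(-1/3) = -V/3)
S(g) = 2*g (S(g) = -1/3*0 - (-2)*g = 0 + 2*g = 2*g)
u(M)*S((-1 - 1)*0) = -6*(-1 - 1)*0 = -6*(-2*0) = -6*0 = -3*0 = 0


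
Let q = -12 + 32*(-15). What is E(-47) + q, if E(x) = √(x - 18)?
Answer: -492 + I*√65 ≈ -492.0 + 8.0623*I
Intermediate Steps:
E(x) = √(-18 + x)
q = -492 (q = -12 - 480 = -492)
E(-47) + q = √(-18 - 47) - 492 = √(-65) - 492 = I*√65 - 492 = -492 + I*√65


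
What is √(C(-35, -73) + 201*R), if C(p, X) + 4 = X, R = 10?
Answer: √1933 ≈ 43.966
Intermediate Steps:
C(p, X) = -4 + X
√(C(-35, -73) + 201*R) = √((-4 - 73) + 201*10) = √(-77 + 2010) = √1933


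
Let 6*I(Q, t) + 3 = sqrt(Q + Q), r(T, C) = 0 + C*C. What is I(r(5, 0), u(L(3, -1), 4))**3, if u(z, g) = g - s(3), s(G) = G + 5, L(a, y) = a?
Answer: -1/8 ≈ -0.12500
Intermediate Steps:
s(G) = 5 + G
r(T, C) = C**2 (r(T, C) = 0 + C**2 = C**2)
u(z, g) = -8 + g (u(z, g) = g - (5 + 3) = g - 1*8 = g - 8 = -8 + g)
I(Q, t) = -1/2 + sqrt(2)*sqrt(Q)/6 (I(Q, t) = -1/2 + sqrt(Q + Q)/6 = -1/2 + sqrt(2*Q)/6 = -1/2 + (sqrt(2)*sqrt(Q))/6 = -1/2 + sqrt(2)*sqrt(Q)/6)
I(r(5, 0), u(L(3, -1), 4))**3 = (-1/2 + sqrt(2)*sqrt(0**2)/6)**3 = (-1/2 + sqrt(2)*sqrt(0)/6)**3 = (-1/2 + (1/6)*sqrt(2)*0)**3 = (-1/2 + 0)**3 = (-1/2)**3 = -1/8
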